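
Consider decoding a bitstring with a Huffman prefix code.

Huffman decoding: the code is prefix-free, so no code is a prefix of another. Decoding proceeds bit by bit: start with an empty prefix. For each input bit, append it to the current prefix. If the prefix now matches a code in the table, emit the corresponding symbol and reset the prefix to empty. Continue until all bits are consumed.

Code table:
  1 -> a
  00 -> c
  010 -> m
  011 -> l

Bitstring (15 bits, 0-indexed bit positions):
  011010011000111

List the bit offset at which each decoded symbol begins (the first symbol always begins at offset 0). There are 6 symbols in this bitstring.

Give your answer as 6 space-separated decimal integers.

Bit 0: prefix='0' (no match yet)
Bit 1: prefix='01' (no match yet)
Bit 2: prefix='011' -> emit 'l', reset
Bit 3: prefix='0' (no match yet)
Bit 4: prefix='01' (no match yet)
Bit 5: prefix='010' -> emit 'm', reset
Bit 6: prefix='0' (no match yet)
Bit 7: prefix='01' (no match yet)
Bit 8: prefix='011' -> emit 'l', reset
Bit 9: prefix='0' (no match yet)
Bit 10: prefix='00' -> emit 'c', reset
Bit 11: prefix='0' (no match yet)
Bit 12: prefix='01' (no match yet)
Bit 13: prefix='011' -> emit 'l', reset
Bit 14: prefix='1' -> emit 'a', reset

Answer: 0 3 6 9 11 14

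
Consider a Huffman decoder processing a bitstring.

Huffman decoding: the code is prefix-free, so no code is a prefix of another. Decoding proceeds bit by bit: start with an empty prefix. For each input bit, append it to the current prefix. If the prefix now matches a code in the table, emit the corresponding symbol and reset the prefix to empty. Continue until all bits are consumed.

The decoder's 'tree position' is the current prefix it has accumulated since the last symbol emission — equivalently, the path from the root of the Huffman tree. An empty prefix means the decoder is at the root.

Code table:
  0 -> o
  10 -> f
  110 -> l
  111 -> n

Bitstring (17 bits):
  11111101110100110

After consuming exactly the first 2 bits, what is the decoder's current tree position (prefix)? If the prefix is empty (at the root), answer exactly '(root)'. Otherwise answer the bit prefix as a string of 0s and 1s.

Answer: 11

Derivation:
Bit 0: prefix='1' (no match yet)
Bit 1: prefix='11' (no match yet)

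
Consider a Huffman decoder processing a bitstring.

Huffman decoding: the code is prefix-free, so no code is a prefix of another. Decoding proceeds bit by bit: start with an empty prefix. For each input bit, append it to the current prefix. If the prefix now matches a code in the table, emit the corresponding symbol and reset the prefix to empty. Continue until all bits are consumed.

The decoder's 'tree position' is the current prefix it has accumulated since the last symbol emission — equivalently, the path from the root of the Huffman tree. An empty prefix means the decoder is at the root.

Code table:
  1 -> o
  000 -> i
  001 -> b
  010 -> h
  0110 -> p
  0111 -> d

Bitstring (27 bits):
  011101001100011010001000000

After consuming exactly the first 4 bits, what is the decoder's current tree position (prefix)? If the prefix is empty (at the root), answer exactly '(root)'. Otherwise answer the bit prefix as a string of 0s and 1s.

Answer: (root)

Derivation:
Bit 0: prefix='0' (no match yet)
Bit 1: prefix='01' (no match yet)
Bit 2: prefix='011' (no match yet)
Bit 3: prefix='0111' -> emit 'd', reset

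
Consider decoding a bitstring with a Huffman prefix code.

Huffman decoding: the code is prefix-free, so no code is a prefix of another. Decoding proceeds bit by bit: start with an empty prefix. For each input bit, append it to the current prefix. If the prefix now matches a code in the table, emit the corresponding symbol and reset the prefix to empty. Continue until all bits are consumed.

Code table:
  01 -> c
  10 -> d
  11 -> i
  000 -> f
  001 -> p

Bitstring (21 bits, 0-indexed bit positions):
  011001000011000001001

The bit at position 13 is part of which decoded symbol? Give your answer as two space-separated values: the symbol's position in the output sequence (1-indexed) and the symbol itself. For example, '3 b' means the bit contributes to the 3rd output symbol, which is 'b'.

Bit 0: prefix='0' (no match yet)
Bit 1: prefix='01' -> emit 'c', reset
Bit 2: prefix='1' (no match yet)
Bit 3: prefix='10' -> emit 'd', reset
Bit 4: prefix='0' (no match yet)
Bit 5: prefix='01' -> emit 'c', reset
Bit 6: prefix='0' (no match yet)
Bit 7: prefix='00' (no match yet)
Bit 8: prefix='000' -> emit 'f', reset
Bit 9: prefix='0' (no match yet)
Bit 10: prefix='01' -> emit 'c', reset
Bit 11: prefix='1' (no match yet)
Bit 12: prefix='10' -> emit 'd', reset
Bit 13: prefix='0' (no match yet)
Bit 14: prefix='00' (no match yet)
Bit 15: prefix='000' -> emit 'f', reset
Bit 16: prefix='0' (no match yet)
Bit 17: prefix='01' -> emit 'c', reset

Answer: 7 f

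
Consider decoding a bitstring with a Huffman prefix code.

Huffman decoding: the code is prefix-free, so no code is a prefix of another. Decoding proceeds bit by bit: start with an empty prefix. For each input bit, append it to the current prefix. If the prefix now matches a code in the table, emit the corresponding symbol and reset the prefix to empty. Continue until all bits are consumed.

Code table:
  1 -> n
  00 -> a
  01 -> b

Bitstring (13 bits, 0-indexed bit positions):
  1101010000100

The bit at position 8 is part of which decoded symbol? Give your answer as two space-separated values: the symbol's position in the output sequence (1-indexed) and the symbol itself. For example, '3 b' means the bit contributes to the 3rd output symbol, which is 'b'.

Bit 0: prefix='1' -> emit 'n', reset
Bit 1: prefix='1' -> emit 'n', reset
Bit 2: prefix='0' (no match yet)
Bit 3: prefix='01' -> emit 'b', reset
Bit 4: prefix='0' (no match yet)
Bit 5: prefix='01' -> emit 'b', reset
Bit 6: prefix='0' (no match yet)
Bit 7: prefix='00' -> emit 'a', reset
Bit 8: prefix='0' (no match yet)
Bit 9: prefix='00' -> emit 'a', reset
Bit 10: prefix='1' -> emit 'n', reset
Bit 11: prefix='0' (no match yet)
Bit 12: prefix='00' -> emit 'a', reset

Answer: 6 a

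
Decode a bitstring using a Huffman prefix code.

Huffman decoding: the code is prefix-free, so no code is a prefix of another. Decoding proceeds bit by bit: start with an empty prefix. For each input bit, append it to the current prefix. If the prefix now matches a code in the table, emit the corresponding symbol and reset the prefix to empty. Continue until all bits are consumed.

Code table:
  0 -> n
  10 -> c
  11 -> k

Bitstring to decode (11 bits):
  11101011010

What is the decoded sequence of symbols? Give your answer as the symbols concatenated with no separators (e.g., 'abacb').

Bit 0: prefix='1' (no match yet)
Bit 1: prefix='11' -> emit 'k', reset
Bit 2: prefix='1' (no match yet)
Bit 3: prefix='10' -> emit 'c', reset
Bit 4: prefix='1' (no match yet)
Bit 5: prefix='10' -> emit 'c', reset
Bit 6: prefix='1' (no match yet)
Bit 7: prefix='11' -> emit 'k', reset
Bit 8: prefix='0' -> emit 'n', reset
Bit 9: prefix='1' (no match yet)
Bit 10: prefix='10' -> emit 'c', reset

Answer: kccknc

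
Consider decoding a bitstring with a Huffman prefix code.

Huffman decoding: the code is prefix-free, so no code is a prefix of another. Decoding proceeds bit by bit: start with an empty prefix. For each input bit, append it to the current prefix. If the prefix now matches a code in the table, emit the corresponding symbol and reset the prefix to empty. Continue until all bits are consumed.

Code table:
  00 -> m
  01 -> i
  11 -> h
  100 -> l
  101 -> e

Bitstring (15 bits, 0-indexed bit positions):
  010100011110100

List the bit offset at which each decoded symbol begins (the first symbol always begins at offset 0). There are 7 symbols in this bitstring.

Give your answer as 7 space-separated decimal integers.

Bit 0: prefix='0' (no match yet)
Bit 1: prefix='01' -> emit 'i', reset
Bit 2: prefix='0' (no match yet)
Bit 3: prefix='01' -> emit 'i', reset
Bit 4: prefix='0' (no match yet)
Bit 5: prefix='00' -> emit 'm', reset
Bit 6: prefix='0' (no match yet)
Bit 7: prefix='01' -> emit 'i', reset
Bit 8: prefix='1' (no match yet)
Bit 9: prefix='11' -> emit 'h', reset
Bit 10: prefix='1' (no match yet)
Bit 11: prefix='10' (no match yet)
Bit 12: prefix='101' -> emit 'e', reset
Bit 13: prefix='0' (no match yet)
Bit 14: prefix='00' -> emit 'm', reset

Answer: 0 2 4 6 8 10 13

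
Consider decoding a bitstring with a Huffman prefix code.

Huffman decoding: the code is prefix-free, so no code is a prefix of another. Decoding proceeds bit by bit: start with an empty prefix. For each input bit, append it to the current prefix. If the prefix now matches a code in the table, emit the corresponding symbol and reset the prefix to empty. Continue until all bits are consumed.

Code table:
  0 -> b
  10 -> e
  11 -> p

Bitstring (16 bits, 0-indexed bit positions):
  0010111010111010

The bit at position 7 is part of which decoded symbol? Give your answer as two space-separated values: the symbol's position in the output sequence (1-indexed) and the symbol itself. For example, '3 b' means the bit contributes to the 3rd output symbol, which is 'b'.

Answer: 5 e

Derivation:
Bit 0: prefix='0' -> emit 'b', reset
Bit 1: prefix='0' -> emit 'b', reset
Bit 2: prefix='1' (no match yet)
Bit 3: prefix='10' -> emit 'e', reset
Bit 4: prefix='1' (no match yet)
Bit 5: prefix='11' -> emit 'p', reset
Bit 6: prefix='1' (no match yet)
Bit 7: prefix='10' -> emit 'e', reset
Bit 8: prefix='1' (no match yet)
Bit 9: prefix='10' -> emit 'e', reset
Bit 10: prefix='1' (no match yet)
Bit 11: prefix='11' -> emit 'p', reset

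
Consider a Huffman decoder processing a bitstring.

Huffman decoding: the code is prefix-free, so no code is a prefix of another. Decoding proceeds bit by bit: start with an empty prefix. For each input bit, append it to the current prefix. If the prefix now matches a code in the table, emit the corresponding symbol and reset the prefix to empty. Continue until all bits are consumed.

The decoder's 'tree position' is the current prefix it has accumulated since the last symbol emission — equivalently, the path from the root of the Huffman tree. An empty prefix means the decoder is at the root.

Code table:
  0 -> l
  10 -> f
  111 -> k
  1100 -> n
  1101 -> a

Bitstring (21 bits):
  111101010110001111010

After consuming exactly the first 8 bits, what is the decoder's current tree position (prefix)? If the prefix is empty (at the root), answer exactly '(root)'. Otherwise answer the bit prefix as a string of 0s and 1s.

Answer: 1

Derivation:
Bit 0: prefix='1' (no match yet)
Bit 1: prefix='11' (no match yet)
Bit 2: prefix='111' -> emit 'k', reset
Bit 3: prefix='1' (no match yet)
Bit 4: prefix='10' -> emit 'f', reset
Bit 5: prefix='1' (no match yet)
Bit 6: prefix='10' -> emit 'f', reset
Bit 7: prefix='1' (no match yet)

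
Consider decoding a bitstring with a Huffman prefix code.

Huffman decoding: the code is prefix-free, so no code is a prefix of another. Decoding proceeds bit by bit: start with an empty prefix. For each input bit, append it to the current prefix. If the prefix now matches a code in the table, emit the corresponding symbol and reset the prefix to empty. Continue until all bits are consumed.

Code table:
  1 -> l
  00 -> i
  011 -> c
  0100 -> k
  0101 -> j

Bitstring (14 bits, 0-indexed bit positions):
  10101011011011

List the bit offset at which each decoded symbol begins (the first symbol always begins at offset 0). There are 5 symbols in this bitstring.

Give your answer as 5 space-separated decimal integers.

Answer: 0 1 5 8 11

Derivation:
Bit 0: prefix='1' -> emit 'l', reset
Bit 1: prefix='0' (no match yet)
Bit 2: prefix='01' (no match yet)
Bit 3: prefix='010' (no match yet)
Bit 4: prefix='0101' -> emit 'j', reset
Bit 5: prefix='0' (no match yet)
Bit 6: prefix='01' (no match yet)
Bit 7: prefix='011' -> emit 'c', reset
Bit 8: prefix='0' (no match yet)
Bit 9: prefix='01' (no match yet)
Bit 10: prefix='011' -> emit 'c', reset
Bit 11: prefix='0' (no match yet)
Bit 12: prefix='01' (no match yet)
Bit 13: prefix='011' -> emit 'c', reset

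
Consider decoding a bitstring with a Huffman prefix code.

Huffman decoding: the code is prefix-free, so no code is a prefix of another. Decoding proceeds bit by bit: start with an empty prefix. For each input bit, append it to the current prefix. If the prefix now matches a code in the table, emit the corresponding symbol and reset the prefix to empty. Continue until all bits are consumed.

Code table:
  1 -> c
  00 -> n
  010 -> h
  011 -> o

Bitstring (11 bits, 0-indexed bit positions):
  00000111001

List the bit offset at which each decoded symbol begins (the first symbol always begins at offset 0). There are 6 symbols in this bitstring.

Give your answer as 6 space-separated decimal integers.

Bit 0: prefix='0' (no match yet)
Bit 1: prefix='00' -> emit 'n', reset
Bit 2: prefix='0' (no match yet)
Bit 3: prefix='00' -> emit 'n', reset
Bit 4: prefix='0' (no match yet)
Bit 5: prefix='01' (no match yet)
Bit 6: prefix='011' -> emit 'o', reset
Bit 7: prefix='1' -> emit 'c', reset
Bit 8: prefix='0' (no match yet)
Bit 9: prefix='00' -> emit 'n', reset
Bit 10: prefix='1' -> emit 'c', reset

Answer: 0 2 4 7 8 10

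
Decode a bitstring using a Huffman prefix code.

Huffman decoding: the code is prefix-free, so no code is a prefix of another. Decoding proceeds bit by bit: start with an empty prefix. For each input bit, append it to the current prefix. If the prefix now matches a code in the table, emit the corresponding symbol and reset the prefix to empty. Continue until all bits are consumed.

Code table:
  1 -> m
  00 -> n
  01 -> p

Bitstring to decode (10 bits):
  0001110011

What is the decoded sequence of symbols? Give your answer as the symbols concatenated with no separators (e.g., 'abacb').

Answer: npmmnmm

Derivation:
Bit 0: prefix='0' (no match yet)
Bit 1: prefix='00' -> emit 'n', reset
Bit 2: prefix='0' (no match yet)
Bit 3: prefix='01' -> emit 'p', reset
Bit 4: prefix='1' -> emit 'm', reset
Bit 5: prefix='1' -> emit 'm', reset
Bit 6: prefix='0' (no match yet)
Bit 7: prefix='00' -> emit 'n', reset
Bit 8: prefix='1' -> emit 'm', reset
Bit 9: prefix='1' -> emit 'm', reset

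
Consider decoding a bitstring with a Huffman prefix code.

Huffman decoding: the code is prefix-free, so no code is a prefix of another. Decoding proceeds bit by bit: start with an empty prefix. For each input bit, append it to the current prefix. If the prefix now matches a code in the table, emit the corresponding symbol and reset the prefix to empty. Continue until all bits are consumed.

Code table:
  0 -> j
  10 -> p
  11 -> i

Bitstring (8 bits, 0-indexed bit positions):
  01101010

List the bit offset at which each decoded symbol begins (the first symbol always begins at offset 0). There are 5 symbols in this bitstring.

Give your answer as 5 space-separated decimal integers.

Bit 0: prefix='0' -> emit 'j', reset
Bit 1: prefix='1' (no match yet)
Bit 2: prefix='11' -> emit 'i', reset
Bit 3: prefix='0' -> emit 'j', reset
Bit 4: prefix='1' (no match yet)
Bit 5: prefix='10' -> emit 'p', reset
Bit 6: prefix='1' (no match yet)
Bit 7: prefix='10' -> emit 'p', reset

Answer: 0 1 3 4 6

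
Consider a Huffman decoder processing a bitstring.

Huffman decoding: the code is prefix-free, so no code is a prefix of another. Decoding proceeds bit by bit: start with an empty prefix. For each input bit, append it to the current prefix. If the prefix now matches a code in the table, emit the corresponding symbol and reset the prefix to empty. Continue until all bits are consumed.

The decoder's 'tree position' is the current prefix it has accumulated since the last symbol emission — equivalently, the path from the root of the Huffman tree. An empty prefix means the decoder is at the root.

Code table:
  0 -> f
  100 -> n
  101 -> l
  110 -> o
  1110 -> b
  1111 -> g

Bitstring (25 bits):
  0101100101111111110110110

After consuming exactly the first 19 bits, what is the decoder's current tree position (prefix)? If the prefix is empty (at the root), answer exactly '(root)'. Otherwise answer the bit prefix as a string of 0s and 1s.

Answer: (root)

Derivation:
Bit 0: prefix='0' -> emit 'f', reset
Bit 1: prefix='1' (no match yet)
Bit 2: prefix='10' (no match yet)
Bit 3: prefix='101' -> emit 'l', reset
Bit 4: prefix='1' (no match yet)
Bit 5: prefix='10' (no match yet)
Bit 6: prefix='100' -> emit 'n', reset
Bit 7: prefix='1' (no match yet)
Bit 8: prefix='10' (no match yet)
Bit 9: prefix='101' -> emit 'l', reset
Bit 10: prefix='1' (no match yet)
Bit 11: prefix='11' (no match yet)
Bit 12: prefix='111' (no match yet)
Bit 13: prefix='1111' -> emit 'g', reset
Bit 14: prefix='1' (no match yet)
Bit 15: prefix='11' (no match yet)
Bit 16: prefix='111' (no match yet)
Bit 17: prefix='1111' -> emit 'g', reset
Bit 18: prefix='0' -> emit 'f', reset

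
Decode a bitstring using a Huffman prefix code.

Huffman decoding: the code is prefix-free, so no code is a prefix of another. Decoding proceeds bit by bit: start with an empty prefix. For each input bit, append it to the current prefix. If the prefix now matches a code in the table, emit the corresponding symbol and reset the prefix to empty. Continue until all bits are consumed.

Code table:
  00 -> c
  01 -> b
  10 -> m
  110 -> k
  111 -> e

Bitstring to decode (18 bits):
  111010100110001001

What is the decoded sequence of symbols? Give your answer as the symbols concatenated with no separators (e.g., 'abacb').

Bit 0: prefix='1' (no match yet)
Bit 1: prefix='11' (no match yet)
Bit 2: prefix='111' -> emit 'e', reset
Bit 3: prefix='0' (no match yet)
Bit 4: prefix='01' -> emit 'b', reset
Bit 5: prefix='0' (no match yet)
Bit 6: prefix='01' -> emit 'b', reset
Bit 7: prefix='0' (no match yet)
Bit 8: prefix='00' -> emit 'c', reset
Bit 9: prefix='1' (no match yet)
Bit 10: prefix='11' (no match yet)
Bit 11: prefix='110' -> emit 'k', reset
Bit 12: prefix='0' (no match yet)
Bit 13: prefix='00' -> emit 'c', reset
Bit 14: prefix='1' (no match yet)
Bit 15: prefix='10' -> emit 'm', reset
Bit 16: prefix='0' (no match yet)
Bit 17: prefix='01' -> emit 'b', reset

Answer: ebbckcmb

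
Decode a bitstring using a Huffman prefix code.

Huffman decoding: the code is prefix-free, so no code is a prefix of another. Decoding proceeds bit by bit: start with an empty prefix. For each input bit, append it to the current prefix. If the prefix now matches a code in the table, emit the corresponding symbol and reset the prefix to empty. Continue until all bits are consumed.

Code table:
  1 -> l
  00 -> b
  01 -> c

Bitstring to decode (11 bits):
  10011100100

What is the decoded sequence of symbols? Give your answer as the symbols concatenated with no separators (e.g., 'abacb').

Answer: lblllblb

Derivation:
Bit 0: prefix='1' -> emit 'l', reset
Bit 1: prefix='0' (no match yet)
Bit 2: prefix='00' -> emit 'b', reset
Bit 3: prefix='1' -> emit 'l', reset
Bit 4: prefix='1' -> emit 'l', reset
Bit 5: prefix='1' -> emit 'l', reset
Bit 6: prefix='0' (no match yet)
Bit 7: prefix='00' -> emit 'b', reset
Bit 8: prefix='1' -> emit 'l', reset
Bit 9: prefix='0' (no match yet)
Bit 10: prefix='00' -> emit 'b', reset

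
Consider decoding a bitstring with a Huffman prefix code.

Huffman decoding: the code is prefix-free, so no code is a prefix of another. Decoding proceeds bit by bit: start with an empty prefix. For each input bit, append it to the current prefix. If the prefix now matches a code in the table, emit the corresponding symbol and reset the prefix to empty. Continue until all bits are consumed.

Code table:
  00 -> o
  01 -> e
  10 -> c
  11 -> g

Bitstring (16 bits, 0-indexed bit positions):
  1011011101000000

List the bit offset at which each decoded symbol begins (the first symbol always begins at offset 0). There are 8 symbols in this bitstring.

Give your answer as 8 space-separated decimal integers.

Answer: 0 2 4 6 8 10 12 14

Derivation:
Bit 0: prefix='1' (no match yet)
Bit 1: prefix='10' -> emit 'c', reset
Bit 2: prefix='1' (no match yet)
Bit 3: prefix='11' -> emit 'g', reset
Bit 4: prefix='0' (no match yet)
Bit 5: prefix='01' -> emit 'e', reset
Bit 6: prefix='1' (no match yet)
Bit 7: prefix='11' -> emit 'g', reset
Bit 8: prefix='0' (no match yet)
Bit 9: prefix='01' -> emit 'e', reset
Bit 10: prefix='0' (no match yet)
Bit 11: prefix='00' -> emit 'o', reset
Bit 12: prefix='0' (no match yet)
Bit 13: prefix='00' -> emit 'o', reset
Bit 14: prefix='0' (no match yet)
Bit 15: prefix='00' -> emit 'o', reset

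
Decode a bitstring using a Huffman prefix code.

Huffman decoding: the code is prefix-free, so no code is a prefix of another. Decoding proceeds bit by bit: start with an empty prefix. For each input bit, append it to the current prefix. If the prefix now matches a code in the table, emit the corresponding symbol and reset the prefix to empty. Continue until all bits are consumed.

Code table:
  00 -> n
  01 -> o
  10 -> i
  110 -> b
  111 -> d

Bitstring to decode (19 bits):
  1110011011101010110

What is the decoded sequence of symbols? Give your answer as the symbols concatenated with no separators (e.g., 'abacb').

Answer: dnbdoooi

Derivation:
Bit 0: prefix='1' (no match yet)
Bit 1: prefix='11' (no match yet)
Bit 2: prefix='111' -> emit 'd', reset
Bit 3: prefix='0' (no match yet)
Bit 4: prefix='00' -> emit 'n', reset
Bit 5: prefix='1' (no match yet)
Bit 6: prefix='11' (no match yet)
Bit 7: prefix='110' -> emit 'b', reset
Bit 8: prefix='1' (no match yet)
Bit 9: prefix='11' (no match yet)
Bit 10: prefix='111' -> emit 'd', reset
Bit 11: prefix='0' (no match yet)
Bit 12: prefix='01' -> emit 'o', reset
Bit 13: prefix='0' (no match yet)
Bit 14: prefix='01' -> emit 'o', reset
Bit 15: prefix='0' (no match yet)
Bit 16: prefix='01' -> emit 'o', reset
Bit 17: prefix='1' (no match yet)
Bit 18: prefix='10' -> emit 'i', reset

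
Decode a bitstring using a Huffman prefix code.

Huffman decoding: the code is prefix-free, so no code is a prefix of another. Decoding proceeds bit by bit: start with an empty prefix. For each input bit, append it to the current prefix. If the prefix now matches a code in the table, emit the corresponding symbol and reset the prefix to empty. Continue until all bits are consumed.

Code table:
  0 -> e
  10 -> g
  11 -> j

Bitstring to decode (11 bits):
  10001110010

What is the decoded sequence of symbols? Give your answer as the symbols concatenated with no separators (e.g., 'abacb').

Answer: geejgeg

Derivation:
Bit 0: prefix='1' (no match yet)
Bit 1: prefix='10' -> emit 'g', reset
Bit 2: prefix='0' -> emit 'e', reset
Bit 3: prefix='0' -> emit 'e', reset
Bit 4: prefix='1' (no match yet)
Bit 5: prefix='11' -> emit 'j', reset
Bit 6: prefix='1' (no match yet)
Bit 7: prefix='10' -> emit 'g', reset
Bit 8: prefix='0' -> emit 'e', reset
Bit 9: prefix='1' (no match yet)
Bit 10: prefix='10' -> emit 'g', reset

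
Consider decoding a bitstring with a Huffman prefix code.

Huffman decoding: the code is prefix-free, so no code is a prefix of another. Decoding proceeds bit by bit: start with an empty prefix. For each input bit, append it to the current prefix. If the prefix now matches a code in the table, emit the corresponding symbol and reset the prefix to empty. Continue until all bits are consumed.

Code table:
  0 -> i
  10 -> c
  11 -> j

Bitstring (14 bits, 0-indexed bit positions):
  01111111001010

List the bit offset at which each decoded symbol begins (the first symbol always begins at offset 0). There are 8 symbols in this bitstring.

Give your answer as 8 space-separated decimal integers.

Answer: 0 1 3 5 7 9 10 12

Derivation:
Bit 0: prefix='0' -> emit 'i', reset
Bit 1: prefix='1' (no match yet)
Bit 2: prefix='11' -> emit 'j', reset
Bit 3: prefix='1' (no match yet)
Bit 4: prefix='11' -> emit 'j', reset
Bit 5: prefix='1' (no match yet)
Bit 6: prefix='11' -> emit 'j', reset
Bit 7: prefix='1' (no match yet)
Bit 8: prefix='10' -> emit 'c', reset
Bit 9: prefix='0' -> emit 'i', reset
Bit 10: prefix='1' (no match yet)
Bit 11: prefix='10' -> emit 'c', reset
Bit 12: prefix='1' (no match yet)
Bit 13: prefix='10' -> emit 'c', reset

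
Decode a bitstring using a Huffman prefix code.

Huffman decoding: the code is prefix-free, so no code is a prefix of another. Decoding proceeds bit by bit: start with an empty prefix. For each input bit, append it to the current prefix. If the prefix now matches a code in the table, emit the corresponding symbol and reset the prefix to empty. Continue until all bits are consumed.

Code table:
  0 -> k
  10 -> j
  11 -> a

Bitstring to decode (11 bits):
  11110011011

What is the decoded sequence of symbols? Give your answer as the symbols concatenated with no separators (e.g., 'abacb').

Bit 0: prefix='1' (no match yet)
Bit 1: prefix='11' -> emit 'a', reset
Bit 2: prefix='1' (no match yet)
Bit 3: prefix='11' -> emit 'a', reset
Bit 4: prefix='0' -> emit 'k', reset
Bit 5: prefix='0' -> emit 'k', reset
Bit 6: prefix='1' (no match yet)
Bit 7: prefix='11' -> emit 'a', reset
Bit 8: prefix='0' -> emit 'k', reset
Bit 9: prefix='1' (no match yet)
Bit 10: prefix='11' -> emit 'a', reset

Answer: aakkaka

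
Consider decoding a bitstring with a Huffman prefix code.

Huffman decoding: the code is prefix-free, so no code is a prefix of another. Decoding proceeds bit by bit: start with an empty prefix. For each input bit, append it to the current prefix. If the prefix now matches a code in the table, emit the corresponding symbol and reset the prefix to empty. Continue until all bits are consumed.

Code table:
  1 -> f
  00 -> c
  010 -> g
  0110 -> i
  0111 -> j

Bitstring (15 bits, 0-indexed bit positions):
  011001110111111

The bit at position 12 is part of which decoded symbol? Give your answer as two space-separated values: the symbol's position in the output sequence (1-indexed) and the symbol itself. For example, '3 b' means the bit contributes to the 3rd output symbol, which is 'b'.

Bit 0: prefix='0' (no match yet)
Bit 1: prefix='01' (no match yet)
Bit 2: prefix='011' (no match yet)
Bit 3: prefix='0110' -> emit 'i', reset
Bit 4: prefix='0' (no match yet)
Bit 5: prefix='01' (no match yet)
Bit 6: prefix='011' (no match yet)
Bit 7: prefix='0111' -> emit 'j', reset
Bit 8: prefix='0' (no match yet)
Bit 9: prefix='01' (no match yet)
Bit 10: prefix='011' (no match yet)
Bit 11: prefix='0111' -> emit 'j', reset
Bit 12: prefix='1' -> emit 'f', reset
Bit 13: prefix='1' -> emit 'f', reset
Bit 14: prefix='1' -> emit 'f', reset

Answer: 4 f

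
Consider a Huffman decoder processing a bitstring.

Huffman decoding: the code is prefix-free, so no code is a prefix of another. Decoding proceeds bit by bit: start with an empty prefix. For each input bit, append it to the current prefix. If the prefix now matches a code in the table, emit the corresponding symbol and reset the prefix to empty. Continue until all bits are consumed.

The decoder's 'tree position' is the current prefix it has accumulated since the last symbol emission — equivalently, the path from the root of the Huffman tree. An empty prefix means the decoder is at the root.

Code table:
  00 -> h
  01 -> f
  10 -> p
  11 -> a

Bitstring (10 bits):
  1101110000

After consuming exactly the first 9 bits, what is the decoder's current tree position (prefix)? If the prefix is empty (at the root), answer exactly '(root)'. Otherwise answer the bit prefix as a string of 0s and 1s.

Bit 0: prefix='1' (no match yet)
Bit 1: prefix='11' -> emit 'a', reset
Bit 2: prefix='0' (no match yet)
Bit 3: prefix='01' -> emit 'f', reset
Bit 4: prefix='1' (no match yet)
Bit 5: prefix='11' -> emit 'a', reset
Bit 6: prefix='0' (no match yet)
Bit 7: prefix='00' -> emit 'h', reset
Bit 8: prefix='0' (no match yet)

Answer: 0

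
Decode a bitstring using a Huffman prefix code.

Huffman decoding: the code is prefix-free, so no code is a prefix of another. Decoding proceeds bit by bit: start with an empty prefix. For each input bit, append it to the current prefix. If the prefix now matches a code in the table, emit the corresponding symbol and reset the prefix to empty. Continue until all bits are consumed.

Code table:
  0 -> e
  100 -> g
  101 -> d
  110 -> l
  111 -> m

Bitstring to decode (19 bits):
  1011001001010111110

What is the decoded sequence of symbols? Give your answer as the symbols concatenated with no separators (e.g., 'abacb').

Answer: dggdeml

Derivation:
Bit 0: prefix='1' (no match yet)
Bit 1: prefix='10' (no match yet)
Bit 2: prefix='101' -> emit 'd', reset
Bit 3: prefix='1' (no match yet)
Bit 4: prefix='10' (no match yet)
Bit 5: prefix='100' -> emit 'g', reset
Bit 6: prefix='1' (no match yet)
Bit 7: prefix='10' (no match yet)
Bit 8: prefix='100' -> emit 'g', reset
Bit 9: prefix='1' (no match yet)
Bit 10: prefix='10' (no match yet)
Bit 11: prefix='101' -> emit 'd', reset
Bit 12: prefix='0' -> emit 'e', reset
Bit 13: prefix='1' (no match yet)
Bit 14: prefix='11' (no match yet)
Bit 15: prefix='111' -> emit 'm', reset
Bit 16: prefix='1' (no match yet)
Bit 17: prefix='11' (no match yet)
Bit 18: prefix='110' -> emit 'l', reset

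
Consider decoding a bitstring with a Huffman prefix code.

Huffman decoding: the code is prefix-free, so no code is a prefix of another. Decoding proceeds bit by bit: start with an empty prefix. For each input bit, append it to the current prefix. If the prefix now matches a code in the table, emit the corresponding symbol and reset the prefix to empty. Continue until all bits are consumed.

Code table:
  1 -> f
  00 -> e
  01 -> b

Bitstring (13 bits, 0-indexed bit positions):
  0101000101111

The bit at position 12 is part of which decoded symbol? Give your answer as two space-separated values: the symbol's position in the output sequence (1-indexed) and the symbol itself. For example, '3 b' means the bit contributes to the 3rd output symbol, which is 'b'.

Bit 0: prefix='0' (no match yet)
Bit 1: prefix='01' -> emit 'b', reset
Bit 2: prefix='0' (no match yet)
Bit 3: prefix='01' -> emit 'b', reset
Bit 4: prefix='0' (no match yet)
Bit 5: prefix='00' -> emit 'e', reset
Bit 6: prefix='0' (no match yet)
Bit 7: prefix='01' -> emit 'b', reset
Bit 8: prefix='0' (no match yet)
Bit 9: prefix='01' -> emit 'b', reset
Bit 10: prefix='1' -> emit 'f', reset
Bit 11: prefix='1' -> emit 'f', reset
Bit 12: prefix='1' -> emit 'f', reset

Answer: 8 f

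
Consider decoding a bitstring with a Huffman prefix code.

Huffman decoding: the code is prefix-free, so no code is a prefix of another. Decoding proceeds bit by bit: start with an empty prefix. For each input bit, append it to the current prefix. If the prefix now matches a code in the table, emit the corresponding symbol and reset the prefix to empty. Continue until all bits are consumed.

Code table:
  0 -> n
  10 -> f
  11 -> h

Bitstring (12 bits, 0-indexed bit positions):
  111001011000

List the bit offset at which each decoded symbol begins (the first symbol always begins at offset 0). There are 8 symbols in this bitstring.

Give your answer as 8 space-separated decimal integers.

Bit 0: prefix='1' (no match yet)
Bit 1: prefix='11' -> emit 'h', reset
Bit 2: prefix='1' (no match yet)
Bit 3: prefix='10' -> emit 'f', reset
Bit 4: prefix='0' -> emit 'n', reset
Bit 5: prefix='1' (no match yet)
Bit 6: prefix='10' -> emit 'f', reset
Bit 7: prefix='1' (no match yet)
Bit 8: prefix='11' -> emit 'h', reset
Bit 9: prefix='0' -> emit 'n', reset
Bit 10: prefix='0' -> emit 'n', reset
Bit 11: prefix='0' -> emit 'n', reset

Answer: 0 2 4 5 7 9 10 11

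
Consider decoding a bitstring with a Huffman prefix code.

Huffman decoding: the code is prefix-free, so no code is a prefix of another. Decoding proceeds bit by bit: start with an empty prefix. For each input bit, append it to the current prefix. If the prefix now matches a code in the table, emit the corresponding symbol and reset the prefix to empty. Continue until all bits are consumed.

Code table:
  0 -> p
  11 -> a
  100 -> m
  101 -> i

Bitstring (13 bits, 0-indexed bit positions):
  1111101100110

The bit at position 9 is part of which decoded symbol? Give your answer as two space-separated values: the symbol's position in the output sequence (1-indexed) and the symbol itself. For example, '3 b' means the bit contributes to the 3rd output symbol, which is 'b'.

Bit 0: prefix='1' (no match yet)
Bit 1: prefix='11' -> emit 'a', reset
Bit 2: prefix='1' (no match yet)
Bit 3: prefix='11' -> emit 'a', reset
Bit 4: prefix='1' (no match yet)
Bit 5: prefix='10' (no match yet)
Bit 6: prefix='101' -> emit 'i', reset
Bit 7: prefix='1' (no match yet)
Bit 8: prefix='10' (no match yet)
Bit 9: prefix='100' -> emit 'm', reset
Bit 10: prefix='1' (no match yet)
Bit 11: prefix='11' -> emit 'a', reset
Bit 12: prefix='0' -> emit 'p', reset

Answer: 4 m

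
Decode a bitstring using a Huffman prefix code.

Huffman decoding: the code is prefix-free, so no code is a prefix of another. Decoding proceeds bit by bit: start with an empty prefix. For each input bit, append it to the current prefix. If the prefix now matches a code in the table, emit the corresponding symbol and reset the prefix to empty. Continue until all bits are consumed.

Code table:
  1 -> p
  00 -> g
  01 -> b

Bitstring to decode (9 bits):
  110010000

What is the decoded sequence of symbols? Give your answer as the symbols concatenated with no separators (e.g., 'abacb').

Bit 0: prefix='1' -> emit 'p', reset
Bit 1: prefix='1' -> emit 'p', reset
Bit 2: prefix='0' (no match yet)
Bit 3: prefix='00' -> emit 'g', reset
Bit 4: prefix='1' -> emit 'p', reset
Bit 5: prefix='0' (no match yet)
Bit 6: prefix='00' -> emit 'g', reset
Bit 7: prefix='0' (no match yet)
Bit 8: prefix='00' -> emit 'g', reset

Answer: ppgpgg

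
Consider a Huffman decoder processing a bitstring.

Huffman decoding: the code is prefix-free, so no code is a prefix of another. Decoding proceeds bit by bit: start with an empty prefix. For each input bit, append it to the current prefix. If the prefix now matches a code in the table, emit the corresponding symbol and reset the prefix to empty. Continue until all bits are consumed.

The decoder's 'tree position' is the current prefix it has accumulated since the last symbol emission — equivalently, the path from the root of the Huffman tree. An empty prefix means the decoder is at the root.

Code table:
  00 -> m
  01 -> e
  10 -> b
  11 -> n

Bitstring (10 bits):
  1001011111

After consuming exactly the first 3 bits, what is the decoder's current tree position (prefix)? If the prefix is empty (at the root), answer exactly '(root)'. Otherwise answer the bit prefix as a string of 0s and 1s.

Bit 0: prefix='1' (no match yet)
Bit 1: prefix='10' -> emit 'b', reset
Bit 2: prefix='0' (no match yet)

Answer: 0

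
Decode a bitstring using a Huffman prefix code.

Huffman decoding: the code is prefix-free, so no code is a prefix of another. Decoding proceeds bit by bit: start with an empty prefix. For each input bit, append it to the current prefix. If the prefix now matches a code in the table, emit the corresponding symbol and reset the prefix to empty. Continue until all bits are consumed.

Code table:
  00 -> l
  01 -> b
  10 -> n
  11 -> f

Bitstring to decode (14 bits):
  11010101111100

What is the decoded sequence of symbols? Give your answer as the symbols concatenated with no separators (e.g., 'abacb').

Bit 0: prefix='1' (no match yet)
Bit 1: prefix='11' -> emit 'f', reset
Bit 2: prefix='0' (no match yet)
Bit 3: prefix='01' -> emit 'b', reset
Bit 4: prefix='0' (no match yet)
Bit 5: prefix='01' -> emit 'b', reset
Bit 6: prefix='0' (no match yet)
Bit 7: prefix='01' -> emit 'b', reset
Bit 8: prefix='1' (no match yet)
Bit 9: prefix='11' -> emit 'f', reset
Bit 10: prefix='1' (no match yet)
Bit 11: prefix='11' -> emit 'f', reset
Bit 12: prefix='0' (no match yet)
Bit 13: prefix='00' -> emit 'l', reset

Answer: fbbbffl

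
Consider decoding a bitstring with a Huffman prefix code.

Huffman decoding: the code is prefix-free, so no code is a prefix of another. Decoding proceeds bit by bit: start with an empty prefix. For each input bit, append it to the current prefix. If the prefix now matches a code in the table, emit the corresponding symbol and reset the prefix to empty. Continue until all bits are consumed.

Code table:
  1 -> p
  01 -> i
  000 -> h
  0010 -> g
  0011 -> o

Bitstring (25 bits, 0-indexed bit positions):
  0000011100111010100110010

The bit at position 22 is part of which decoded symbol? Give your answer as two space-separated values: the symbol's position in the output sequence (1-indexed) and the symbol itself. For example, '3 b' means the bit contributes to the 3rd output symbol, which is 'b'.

Bit 0: prefix='0' (no match yet)
Bit 1: prefix='00' (no match yet)
Bit 2: prefix='000' -> emit 'h', reset
Bit 3: prefix='0' (no match yet)
Bit 4: prefix='00' (no match yet)
Bit 5: prefix='001' (no match yet)
Bit 6: prefix='0011' -> emit 'o', reset
Bit 7: prefix='1' -> emit 'p', reset
Bit 8: prefix='0' (no match yet)
Bit 9: prefix='00' (no match yet)
Bit 10: prefix='001' (no match yet)
Bit 11: prefix='0011' -> emit 'o', reset
Bit 12: prefix='1' -> emit 'p', reset
Bit 13: prefix='0' (no match yet)
Bit 14: prefix='01' -> emit 'i', reset
Bit 15: prefix='0' (no match yet)
Bit 16: prefix='01' -> emit 'i', reset
Bit 17: prefix='0' (no match yet)
Bit 18: prefix='00' (no match yet)
Bit 19: prefix='001' (no match yet)
Bit 20: prefix='0011' -> emit 'o', reset
Bit 21: prefix='0' (no match yet)
Bit 22: prefix='00' (no match yet)
Bit 23: prefix='001' (no match yet)
Bit 24: prefix='0010' -> emit 'g', reset

Answer: 9 g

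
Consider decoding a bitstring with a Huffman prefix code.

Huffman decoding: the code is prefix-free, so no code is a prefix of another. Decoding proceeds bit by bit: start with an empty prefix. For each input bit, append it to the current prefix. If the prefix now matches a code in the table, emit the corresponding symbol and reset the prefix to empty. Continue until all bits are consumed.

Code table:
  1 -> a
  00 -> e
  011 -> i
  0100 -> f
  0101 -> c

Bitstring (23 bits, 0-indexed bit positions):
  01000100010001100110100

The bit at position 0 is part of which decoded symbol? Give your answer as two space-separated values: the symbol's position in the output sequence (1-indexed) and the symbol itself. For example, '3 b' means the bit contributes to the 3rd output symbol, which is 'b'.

Answer: 1 f

Derivation:
Bit 0: prefix='0' (no match yet)
Bit 1: prefix='01' (no match yet)
Bit 2: prefix='010' (no match yet)
Bit 3: prefix='0100' -> emit 'f', reset
Bit 4: prefix='0' (no match yet)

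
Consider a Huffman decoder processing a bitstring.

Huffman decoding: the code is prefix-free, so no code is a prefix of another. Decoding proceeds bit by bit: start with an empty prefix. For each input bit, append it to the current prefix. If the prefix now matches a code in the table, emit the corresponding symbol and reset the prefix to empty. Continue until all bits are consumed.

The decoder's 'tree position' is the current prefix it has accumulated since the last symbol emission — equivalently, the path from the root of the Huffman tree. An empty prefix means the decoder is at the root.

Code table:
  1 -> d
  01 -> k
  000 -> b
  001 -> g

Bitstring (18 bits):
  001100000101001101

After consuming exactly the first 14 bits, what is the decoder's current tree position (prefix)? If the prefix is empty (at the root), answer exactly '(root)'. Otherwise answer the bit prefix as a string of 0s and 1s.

Answer: 00

Derivation:
Bit 0: prefix='0' (no match yet)
Bit 1: prefix='00' (no match yet)
Bit 2: prefix='001' -> emit 'g', reset
Bit 3: prefix='1' -> emit 'd', reset
Bit 4: prefix='0' (no match yet)
Bit 5: prefix='00' (no match yet)
Bit 6: prefix='000' -> emit 'b', reset
Bit 7: prefix='0' (no match yet)
Bit 8: prefix='00' (no match yet)
Bit 9: prefix='001' -> emit 'g', reset
Bit 10: prefix='0' (no match yet)
Bit 11: prefix='01' -> emit 'k', reset
Bit 12: prefix='0' (no match yet)
Bit 13: prefix='00' (no match yet)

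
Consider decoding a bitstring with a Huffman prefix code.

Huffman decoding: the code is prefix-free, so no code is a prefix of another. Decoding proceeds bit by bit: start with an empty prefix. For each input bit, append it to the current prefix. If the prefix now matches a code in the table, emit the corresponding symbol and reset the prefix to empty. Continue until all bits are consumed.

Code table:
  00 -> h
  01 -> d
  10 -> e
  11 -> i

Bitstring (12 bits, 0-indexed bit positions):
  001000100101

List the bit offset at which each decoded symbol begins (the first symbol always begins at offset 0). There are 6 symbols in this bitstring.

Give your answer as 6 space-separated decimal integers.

Answer: 0 2 4 6 8 10

Derivation:
Bit 0: prefix='0' (no match yet)
Bit 1: prefix='00' -> emit 'h', reset
Bit 2: prefix='1' (no match yet)
Bit 3: prefix='10' -> emit 'e', reset
Bit 4: prefix='0' (no match yet)
Bit 5: prefix='00' -> emit 'h', reset
Bit 6: prefix='1' (no match yet)
Bit 7: prefix='10' -> emit 'e', reset
Bit 8: prefix='0' (no match yet)
Bit 9: prefix='01' -> emit 'd', reset
Bit 10: prefix='0' (no match yet)
Bit 11: prefix='01' -> emit 'd', reset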